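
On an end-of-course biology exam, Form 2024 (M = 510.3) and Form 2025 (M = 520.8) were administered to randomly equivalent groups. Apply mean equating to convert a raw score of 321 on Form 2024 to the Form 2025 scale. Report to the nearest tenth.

Mean equating: y = x + (M_Y − M_X) = 321 + (520.8 − 510.3) = 331.5

331.5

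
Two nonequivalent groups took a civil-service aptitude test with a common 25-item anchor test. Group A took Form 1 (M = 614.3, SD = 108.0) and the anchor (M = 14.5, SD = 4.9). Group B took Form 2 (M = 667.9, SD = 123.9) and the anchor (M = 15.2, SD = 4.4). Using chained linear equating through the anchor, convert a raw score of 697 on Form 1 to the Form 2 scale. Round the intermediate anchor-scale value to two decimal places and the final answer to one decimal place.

753.8

Form 1 → anchor (Group A): v = (4.9/108.0)(697 − 614.3) + 14.5 = 18.25
anchor → Form 2 (Group B): y = (123.9/4.4)(18.25 − 15.2) + 667.9 = 753.8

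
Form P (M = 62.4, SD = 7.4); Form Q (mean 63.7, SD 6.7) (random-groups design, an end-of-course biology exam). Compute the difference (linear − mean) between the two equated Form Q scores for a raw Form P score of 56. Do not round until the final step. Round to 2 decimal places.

0.61

Mean-equated: 56 + (63.7 − 62.4) = 57.30
Linear-equated: (6.7/7.4)(56 − 62.4) + 63.7 = 57.905
Difference = 57.905 − 57.30 = 0.61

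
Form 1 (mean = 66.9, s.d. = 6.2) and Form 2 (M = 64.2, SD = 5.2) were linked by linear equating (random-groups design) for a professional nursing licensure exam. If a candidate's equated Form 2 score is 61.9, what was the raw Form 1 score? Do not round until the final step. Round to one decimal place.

64.2

Invert y = (SD_Y/SD_X)(x − M_X) + M_Y:
x = (SD_X/SD_Y)(y − M_Y) + M_X = (6.2/5.2)(61.9 − 64.2) + 66.9
x = 1.192308 × -2.300 + 66.9 = 64.2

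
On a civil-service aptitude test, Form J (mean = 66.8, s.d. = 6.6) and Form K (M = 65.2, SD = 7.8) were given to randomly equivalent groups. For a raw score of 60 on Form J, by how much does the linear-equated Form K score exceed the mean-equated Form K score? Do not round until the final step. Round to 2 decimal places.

-1.24

Mean-equated: 60 + (65.2 − 66.8) = 58.40
Linear-equated: (7.8/6.6)(60 − 66.8) + 65.2 = 57.164
Difference = 57.164 − 58.40 = -1.24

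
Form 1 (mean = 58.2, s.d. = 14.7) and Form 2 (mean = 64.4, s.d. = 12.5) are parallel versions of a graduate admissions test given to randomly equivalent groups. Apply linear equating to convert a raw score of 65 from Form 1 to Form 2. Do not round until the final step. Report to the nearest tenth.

70.2

Linear equating: y = (SD_Y/SD_X)(x − M_X) + M_Y
y = (12.5/14.7)(65 − 58.2) + 64.4
y = 0.850340 × 6.8 + 64.4 = 5.7823 + 64.4 = 70.2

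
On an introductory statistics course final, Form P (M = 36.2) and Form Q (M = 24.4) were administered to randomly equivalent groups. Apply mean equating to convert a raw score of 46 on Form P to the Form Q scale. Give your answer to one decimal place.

Mean equating: y = x + (M_Y − M_X) = 46 + (24.4 − 36.2) = 34.2

34.2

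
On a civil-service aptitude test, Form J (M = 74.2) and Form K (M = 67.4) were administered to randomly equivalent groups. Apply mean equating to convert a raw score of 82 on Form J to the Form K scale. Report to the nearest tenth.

75.2

Mean equating: y = x + (M_Y − M_X) = 82 + (67.4 − 74.2) = 75.2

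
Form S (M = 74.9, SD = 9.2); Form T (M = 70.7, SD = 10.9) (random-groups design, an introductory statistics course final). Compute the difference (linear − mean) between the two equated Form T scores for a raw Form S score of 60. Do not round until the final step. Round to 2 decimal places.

Mean-equated: 60 + (70.7 − 74.9) = 55.80
Linear-equated: (10.9/9.2)(60 − 74.9) + 70.7 = 53.047
Difference = 53.047 − 55.80 = -2.75

-2.75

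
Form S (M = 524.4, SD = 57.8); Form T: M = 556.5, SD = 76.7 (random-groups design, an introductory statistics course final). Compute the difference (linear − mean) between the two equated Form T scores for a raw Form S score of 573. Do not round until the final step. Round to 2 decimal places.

15.89

Mean-equated: 573 + (556.5 − 524.4) = 605.10
Linear-equated: (76.7/57.8)(573 − 524.4) + 556.5 = 620.992
Difference = 620.992 − 605.10 = 15.89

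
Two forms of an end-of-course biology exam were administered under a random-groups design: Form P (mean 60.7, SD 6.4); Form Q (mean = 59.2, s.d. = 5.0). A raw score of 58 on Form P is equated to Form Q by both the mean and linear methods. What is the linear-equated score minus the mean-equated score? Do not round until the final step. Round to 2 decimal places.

0.59

Mean-equated: 58 + (59.2 − 60.7) = 56.50
Linear-equated: (5.0/6.4)(58 − 60.7) + 59.2 = 57.091
Difference = 57.091 − 56.50 = 0.59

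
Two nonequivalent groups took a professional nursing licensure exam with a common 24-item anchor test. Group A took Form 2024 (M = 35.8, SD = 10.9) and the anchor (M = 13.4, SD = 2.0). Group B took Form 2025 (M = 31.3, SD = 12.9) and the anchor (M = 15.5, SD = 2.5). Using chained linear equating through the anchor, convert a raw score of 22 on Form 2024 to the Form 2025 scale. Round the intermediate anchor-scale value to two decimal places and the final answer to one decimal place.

Form 2024 → anchor (Group A): v = (2.0/10.9)(22 − 35.8) + 13.4 = 10.87
anchor → Form 2025 (Group B): y = (12.9/2.5)(10.87 − 15.5) + 31.3 = 7.4

7.4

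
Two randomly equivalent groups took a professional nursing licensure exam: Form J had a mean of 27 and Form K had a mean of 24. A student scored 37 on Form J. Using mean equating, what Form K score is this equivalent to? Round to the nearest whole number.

34

Mean equating: y = x + (M_Y − M_X) = 37 + (24 − 27) = 34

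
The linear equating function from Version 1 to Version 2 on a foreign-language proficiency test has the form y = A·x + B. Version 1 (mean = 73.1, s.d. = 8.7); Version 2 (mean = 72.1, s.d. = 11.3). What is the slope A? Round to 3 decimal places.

A = SD_Y / SD_X = 11.3 / 8.7 = 1.299

1.299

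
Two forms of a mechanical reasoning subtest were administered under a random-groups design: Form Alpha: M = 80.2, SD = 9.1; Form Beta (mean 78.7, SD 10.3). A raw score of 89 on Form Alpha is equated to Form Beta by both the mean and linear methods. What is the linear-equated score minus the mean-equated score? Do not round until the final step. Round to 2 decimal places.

Mean-equated: 89 + (78.7 − 80.2) = 87.50
Linear-equated: (10.3/9.1)(89 − 80.2) + 78.7 = 88.660
Difference = 88.660 − 87.50 = 1.16

1.16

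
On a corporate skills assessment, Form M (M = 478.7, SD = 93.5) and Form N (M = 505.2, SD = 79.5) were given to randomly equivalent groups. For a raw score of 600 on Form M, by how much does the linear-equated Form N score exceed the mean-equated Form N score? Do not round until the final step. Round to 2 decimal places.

Mean-equated: 600 + (505.2 − 478.7) = 626.50
Linear-equated: (79.5/93.5)(600 − 478.7) + 505.2 = 608.337
Difference = 608.337 − 626.50 = -18.16

-18.16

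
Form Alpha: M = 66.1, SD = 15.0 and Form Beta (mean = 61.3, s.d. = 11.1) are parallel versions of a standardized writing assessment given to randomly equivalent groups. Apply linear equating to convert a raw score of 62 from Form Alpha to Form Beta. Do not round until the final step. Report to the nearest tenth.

58.3

Linear equating: y = (SD_Y/SD_X)(x − M_X) + M_Y
y = (11.1/15.0)(62 − 66.1) + 61.3
y = 0.740000 × -4.1 + 61.3 = -3.0340 + 61.3 = 58.3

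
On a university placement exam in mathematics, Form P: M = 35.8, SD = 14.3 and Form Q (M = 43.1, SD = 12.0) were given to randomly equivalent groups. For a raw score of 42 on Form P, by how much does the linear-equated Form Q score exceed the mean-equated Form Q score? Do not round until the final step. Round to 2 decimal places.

Mean-equated: 42 + (43.1 − 35.8) = 49.30
Linear-equated: (12.0/14.3)(42 − 35.8) + 43.1 = 48.303
Difference = 48.303 − 49.30 = -1.00

-1.00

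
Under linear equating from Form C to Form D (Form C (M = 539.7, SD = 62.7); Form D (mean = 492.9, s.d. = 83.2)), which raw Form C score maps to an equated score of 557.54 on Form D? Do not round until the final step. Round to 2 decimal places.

588.41

Invert y = (SD_Y/SD_X)(x − M_X) + M_Y:
x = (SD_X/SD_Y)(y − M_Y) + M_X = (62.7/83.2)(557.54 − 492.9) + 539.7
x = 0.753606 × 64.640 + 539.7 = 588.41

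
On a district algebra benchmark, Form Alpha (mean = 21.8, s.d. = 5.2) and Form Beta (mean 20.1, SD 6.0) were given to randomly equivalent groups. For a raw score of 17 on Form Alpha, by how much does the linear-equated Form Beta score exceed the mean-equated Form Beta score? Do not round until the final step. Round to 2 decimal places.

-0.74

Mean-equated: 17 + (20.1 − 21.8) = 15.30
Linear-equated: (6.0/5.2)(17 − 21.8) + 20.1 = 14.562
Difference = 14.562 − 15.30 = -0.74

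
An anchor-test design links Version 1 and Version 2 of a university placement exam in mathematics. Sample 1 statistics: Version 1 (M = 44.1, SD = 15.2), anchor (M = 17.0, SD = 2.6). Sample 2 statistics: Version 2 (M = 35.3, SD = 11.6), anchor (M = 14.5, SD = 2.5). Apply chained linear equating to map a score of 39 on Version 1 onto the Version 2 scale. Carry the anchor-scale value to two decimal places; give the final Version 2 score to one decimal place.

42.9

Version 1 → anchor (Sample 1): v = (2.6/15.2)(39 − 44.1) + 17.0 = 16.13
anchor → Version 2 (Sample 2): y = (11.6/2.5)(16.13 − 14.5) + 35.3 = 42.9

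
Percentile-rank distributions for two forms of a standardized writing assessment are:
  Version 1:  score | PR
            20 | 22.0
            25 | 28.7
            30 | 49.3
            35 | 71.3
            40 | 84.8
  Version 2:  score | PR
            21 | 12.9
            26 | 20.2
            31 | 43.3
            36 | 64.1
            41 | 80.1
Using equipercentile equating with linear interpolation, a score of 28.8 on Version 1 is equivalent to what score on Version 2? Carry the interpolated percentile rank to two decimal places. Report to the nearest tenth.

31.3

PR of 28.8 on Version 1: 28.7 + (28.8 − 25)/(30 − 25) × (49.3 − 28.7) = 44.36
On Version 2, PR 44.36 falls between score 31 (PR 43.3) and 36 (PR 64.1).
Interpolate: 31 + (44.36 − 43.3)/(64.1 − 43.3) × (36 − 31) = 31.3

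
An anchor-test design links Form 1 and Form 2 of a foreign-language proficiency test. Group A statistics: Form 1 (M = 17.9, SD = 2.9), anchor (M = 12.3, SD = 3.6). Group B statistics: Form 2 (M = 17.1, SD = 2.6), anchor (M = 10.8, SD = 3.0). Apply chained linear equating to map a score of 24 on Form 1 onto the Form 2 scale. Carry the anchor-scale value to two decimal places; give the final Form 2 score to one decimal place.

25.0

Form 1 → anchor (Group A): v = (3.6/2.9)(24 − 17.9) + 12.3 = 19.87
anchor → Form 2 (Group B): y = (2.6/3.0)(19.87 − 10.8) + 17.1 = 25.0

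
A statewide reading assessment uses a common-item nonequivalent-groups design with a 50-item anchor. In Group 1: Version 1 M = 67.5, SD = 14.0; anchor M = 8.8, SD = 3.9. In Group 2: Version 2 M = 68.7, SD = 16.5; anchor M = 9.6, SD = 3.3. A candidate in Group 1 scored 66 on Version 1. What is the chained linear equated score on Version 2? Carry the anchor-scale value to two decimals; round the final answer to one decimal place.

Version 1 → anchor (Group 1): v = (3.9/14.0)(66 − 67.5) + 8.8 = 8.38
anchor → Version 2 (Group 2): y = (16.5/3.3)(8.38 − 9.6) + 68.7 = 62.6

62.6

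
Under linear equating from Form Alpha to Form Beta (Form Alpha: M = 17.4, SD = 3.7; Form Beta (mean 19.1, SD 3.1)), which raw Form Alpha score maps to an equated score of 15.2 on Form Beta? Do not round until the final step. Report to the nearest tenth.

12.7

Invert y = (SD_Y/SD_X)(x − M_X) + M_Y:
x = (SD_X/SD_Y)(y − M_Y) + M_X = (3.7/3.1)(15.2 − 19.1) + 17.4
x = 1.193548 × -3.900 + 17.4 = 12.7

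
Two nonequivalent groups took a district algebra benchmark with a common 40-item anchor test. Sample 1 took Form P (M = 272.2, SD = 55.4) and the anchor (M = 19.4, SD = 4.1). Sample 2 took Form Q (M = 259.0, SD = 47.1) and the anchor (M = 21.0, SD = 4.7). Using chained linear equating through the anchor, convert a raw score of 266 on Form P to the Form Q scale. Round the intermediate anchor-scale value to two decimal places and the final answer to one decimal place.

Form P → anchor (Sample 1): v = (4.1/55.4)(266 − 272.2) + 19.4 = 18.94
anchor → Form Q (Sample 2): y = (47.1/4.7)(18.94 − 21.0) + 259.0 = 238.4

238.4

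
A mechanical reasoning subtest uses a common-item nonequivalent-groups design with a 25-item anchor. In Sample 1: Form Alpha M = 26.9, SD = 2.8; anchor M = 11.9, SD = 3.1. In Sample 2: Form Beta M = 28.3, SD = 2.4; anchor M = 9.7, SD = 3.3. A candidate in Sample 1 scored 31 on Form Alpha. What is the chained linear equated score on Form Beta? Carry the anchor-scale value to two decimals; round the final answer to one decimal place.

33.2

Form Alpha → anchor (Sample 1): v = (3.1/2.8)(31 − 26.9) + 11.9 = 16.44
anchor → Form Beta (Sample 2): y = (2.4/3.3)(16.44 − 9.7) + 28.3 = 33.2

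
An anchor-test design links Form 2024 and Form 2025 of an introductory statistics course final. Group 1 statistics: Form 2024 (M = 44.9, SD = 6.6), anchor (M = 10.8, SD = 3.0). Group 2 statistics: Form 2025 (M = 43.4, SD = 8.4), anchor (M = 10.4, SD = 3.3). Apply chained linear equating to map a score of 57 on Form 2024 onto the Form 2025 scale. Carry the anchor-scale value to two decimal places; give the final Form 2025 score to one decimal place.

Form 2024 → anchor (Group 1): v = (3.0/6.6)(57 − 44.9) + 10.8 = 16.30
anchor → Form 2025 (Group 2): y = (8.4/3.3)(16.30 − 10.4) + 43.4 = 58.4

58.4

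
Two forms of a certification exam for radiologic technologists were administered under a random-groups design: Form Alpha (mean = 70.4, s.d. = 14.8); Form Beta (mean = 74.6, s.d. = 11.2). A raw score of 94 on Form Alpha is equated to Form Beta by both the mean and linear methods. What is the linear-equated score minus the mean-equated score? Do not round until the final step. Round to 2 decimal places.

-5.74

Mean-equated: 94 + (74.6 − 70.4) = 98.20
Linear-equated: (11.2/14.8)(94 − 70.4) + 74.6 = 92.459
Difference = 92.459 − 98.20 = -5.74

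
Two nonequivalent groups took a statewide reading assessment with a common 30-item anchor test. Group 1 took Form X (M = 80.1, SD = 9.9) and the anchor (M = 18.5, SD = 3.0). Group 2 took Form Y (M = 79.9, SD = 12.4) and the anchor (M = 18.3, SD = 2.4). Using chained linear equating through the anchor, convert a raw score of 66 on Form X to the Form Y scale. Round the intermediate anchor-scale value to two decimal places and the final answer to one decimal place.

58.9

Form X → anchor (Group 1): v = (3.0/9.9)(66 − 80.1) + 18.5 = 14.23
anchor → Form Y (Group 2): y = (12.4/2.4)(14.23 − 18.3) + 79.9 = 58.9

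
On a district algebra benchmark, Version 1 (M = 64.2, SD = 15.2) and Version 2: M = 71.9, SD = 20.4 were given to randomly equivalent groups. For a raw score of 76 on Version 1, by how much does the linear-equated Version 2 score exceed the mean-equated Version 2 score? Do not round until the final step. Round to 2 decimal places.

4.04

Mean-equated: 76 + (71.9 − 64.2) = 83.70
Linear-equated: (20.4/15.2)(76 − 64.2) + 71.9 = 87.737
Difference = 87.737 − 83.70 = 4.04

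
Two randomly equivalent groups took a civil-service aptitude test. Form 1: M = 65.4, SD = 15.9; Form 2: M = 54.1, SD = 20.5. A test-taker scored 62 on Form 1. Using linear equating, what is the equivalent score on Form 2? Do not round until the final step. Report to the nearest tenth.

49.7

Linear equating: y = (SD_Y/SD_X)(x − M_X) + M_Y
y = (20.5/15.9)(62 − 65.4) + 54.1
y = 1.289308 × -3.4 + 54.1 = -4.3836 + 54.1 = 49.7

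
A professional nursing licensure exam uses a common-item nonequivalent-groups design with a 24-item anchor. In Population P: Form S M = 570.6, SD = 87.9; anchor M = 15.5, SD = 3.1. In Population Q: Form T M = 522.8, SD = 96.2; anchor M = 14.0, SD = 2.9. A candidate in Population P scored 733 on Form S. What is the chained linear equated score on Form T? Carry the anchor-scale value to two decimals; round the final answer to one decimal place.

Form S → anchor (Population P): v = (3.1/87.9)(733 − 570.6) + 15.5 = 21.23
anchor → Form T (Population Q): y = (96.2/2.9)(21.23 − 14.0) + 522.8 = 762.6

762.6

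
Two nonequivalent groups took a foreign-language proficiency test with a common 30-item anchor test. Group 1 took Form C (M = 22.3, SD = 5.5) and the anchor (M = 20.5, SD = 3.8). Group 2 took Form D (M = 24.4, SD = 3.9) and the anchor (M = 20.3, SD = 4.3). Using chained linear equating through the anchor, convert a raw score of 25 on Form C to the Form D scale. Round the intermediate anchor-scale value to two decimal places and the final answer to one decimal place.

26.3

Form C → anchor (Group 1): v = (3.8/5.5)(25 − 22.3) + 20.5 = 22.37
anchor → Form D (Group 2): y = (3.9/4.3)(22.37 − 20.3) + 24.4 = 26.3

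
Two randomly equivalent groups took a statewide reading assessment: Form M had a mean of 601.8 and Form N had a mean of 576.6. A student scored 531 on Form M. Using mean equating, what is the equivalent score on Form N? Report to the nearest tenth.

Mean equating: y = x + (M_Y − M_X) = 531 + (576.6 − 601.8) = 505.8

505.8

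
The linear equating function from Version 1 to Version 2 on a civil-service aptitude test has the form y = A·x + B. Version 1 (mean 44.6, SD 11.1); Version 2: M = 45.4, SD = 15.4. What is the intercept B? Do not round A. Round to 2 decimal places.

A = SD_Y / SD_X = 15.4 / 11.1 = 1.387387
B = M_Y − A·M_X = 45.4 − 1.387387 × 44.6 = -16.48

-16.48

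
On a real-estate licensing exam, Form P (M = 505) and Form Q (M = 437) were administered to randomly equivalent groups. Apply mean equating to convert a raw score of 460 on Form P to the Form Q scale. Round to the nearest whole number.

Mean equating: y = x + (M_Y − M_X) = 460 + (437 − 505) = 392

392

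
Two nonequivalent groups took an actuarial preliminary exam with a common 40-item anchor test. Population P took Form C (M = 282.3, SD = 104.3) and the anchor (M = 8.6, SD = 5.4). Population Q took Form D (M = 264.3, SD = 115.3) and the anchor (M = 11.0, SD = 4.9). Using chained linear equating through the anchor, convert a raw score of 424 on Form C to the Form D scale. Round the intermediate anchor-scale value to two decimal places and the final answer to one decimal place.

380.5

Form C → anchor (Population P): v = (5.4/104.3)(424 − 282.3) + 8.6 = 15.94
anchor → Form D (Population Q): y = (115.3/4.9)(15.94 − 11.0) + 264.3 = 380.5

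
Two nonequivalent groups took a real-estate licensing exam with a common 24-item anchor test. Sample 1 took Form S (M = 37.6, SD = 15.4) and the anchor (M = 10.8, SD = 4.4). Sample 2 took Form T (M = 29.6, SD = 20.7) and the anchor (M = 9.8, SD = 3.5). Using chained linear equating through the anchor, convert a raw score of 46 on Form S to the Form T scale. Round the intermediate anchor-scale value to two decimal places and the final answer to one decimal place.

49.7

Form S → anchor (Sample 1): v = (4.4/15.4)(46 − 37.6) + 10.8 = 13.20
anchor → Form T (Sample 2): y = (20.7/3.5)(13.20 − 9.8) + 29.6 = 49.7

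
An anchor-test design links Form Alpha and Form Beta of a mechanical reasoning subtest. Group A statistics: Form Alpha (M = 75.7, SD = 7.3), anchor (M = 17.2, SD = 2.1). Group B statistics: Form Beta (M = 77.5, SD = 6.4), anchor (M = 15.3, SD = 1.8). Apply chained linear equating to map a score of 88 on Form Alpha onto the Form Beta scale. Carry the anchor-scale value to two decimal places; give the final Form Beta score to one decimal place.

Form Alpha → anchor (Group A): v = (2.1/7.3)(88 − 75.7) + 17.2 = 20.74
anchor → Form Beta (Group B): y = (6.4/1.8)(20.74 − 15.3) + 77.5 = 96.8

96.8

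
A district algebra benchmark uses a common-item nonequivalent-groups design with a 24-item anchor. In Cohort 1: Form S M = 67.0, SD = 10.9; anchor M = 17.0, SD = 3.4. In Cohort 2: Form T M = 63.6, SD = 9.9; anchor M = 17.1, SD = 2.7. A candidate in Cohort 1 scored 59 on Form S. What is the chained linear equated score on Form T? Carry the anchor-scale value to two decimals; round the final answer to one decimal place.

54.1

Form S → anchor (Cohort 1): v = (3.4/10.9)(59 − 67.0) + 17.0 = 14.50
anchor → Form T (Cohort 2): y = (9.9/2.7)(14.50 − 17.1) + 63.6 = 54.1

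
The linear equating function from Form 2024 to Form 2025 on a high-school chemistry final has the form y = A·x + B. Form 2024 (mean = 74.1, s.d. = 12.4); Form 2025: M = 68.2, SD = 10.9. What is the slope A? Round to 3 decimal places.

0.879

A = SD_Y / SD_X = 10.9 / 12.4 = 0.879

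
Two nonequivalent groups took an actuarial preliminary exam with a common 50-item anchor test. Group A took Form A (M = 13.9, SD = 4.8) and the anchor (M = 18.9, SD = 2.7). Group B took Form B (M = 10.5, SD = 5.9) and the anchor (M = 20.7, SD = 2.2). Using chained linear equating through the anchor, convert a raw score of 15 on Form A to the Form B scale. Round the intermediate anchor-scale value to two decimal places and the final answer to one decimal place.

Form A → anchor (Group A): v = (2.7/4.8)(15 − 13.9) + 18.9 = 19.52
anchor → Form B (Group B): y = (5.9/2.2)(19.52 − 20.7) + 10.5 = 7.3

7.3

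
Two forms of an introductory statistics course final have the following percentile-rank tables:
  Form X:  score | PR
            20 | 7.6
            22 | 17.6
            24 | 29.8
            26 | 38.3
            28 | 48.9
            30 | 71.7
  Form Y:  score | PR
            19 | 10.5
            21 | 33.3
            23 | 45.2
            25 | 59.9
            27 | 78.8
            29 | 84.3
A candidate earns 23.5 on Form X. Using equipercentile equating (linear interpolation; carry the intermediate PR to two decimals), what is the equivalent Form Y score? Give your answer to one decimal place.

20.4

PR of 23.5 on Form X: 17.6 + (23.5 − 22)/(24 − 22) × (29.8 − 17.6) = 26.75
On Form Y, PR 26.75 falls between score 19 (PR 10.5) and 21 (PR 33.3).
Interpolate: 19 + (26.75 − 10.5)/(33.3 − 10.5) × (21 − 19) = 20.4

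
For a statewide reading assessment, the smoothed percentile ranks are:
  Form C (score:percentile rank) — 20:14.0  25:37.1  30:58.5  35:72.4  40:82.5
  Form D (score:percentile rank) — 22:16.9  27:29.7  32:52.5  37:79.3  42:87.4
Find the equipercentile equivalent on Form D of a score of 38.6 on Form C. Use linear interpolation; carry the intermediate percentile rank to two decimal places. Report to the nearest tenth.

PR of 38.6 on Form C: 72.4 + (38.6 − 35)/(40 − 35) × (82.5 − 72.4) = 79.67
On Form D, PR 79.67 falls between score 37 (PR 79.3) and 42 (PR 87.4).
Interpolate: 37 + (79.67 − 79.3)/(87.4 − 79.3) × (42 − 37) = 37.2

37.2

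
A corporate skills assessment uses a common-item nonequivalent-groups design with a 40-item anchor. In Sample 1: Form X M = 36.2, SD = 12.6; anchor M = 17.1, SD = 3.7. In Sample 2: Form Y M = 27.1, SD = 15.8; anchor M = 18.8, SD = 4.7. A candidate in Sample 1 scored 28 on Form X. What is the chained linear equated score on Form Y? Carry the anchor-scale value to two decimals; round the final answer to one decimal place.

Form X → anchor (Sample 1): v = (3.7/12.6)(28 − 36.2) + 17.1 = 14.69
anchor → Form Y (Sample 2): y = (15.8/4.7)(14.69 − 18.8) + 27.1 = 13.3

13.3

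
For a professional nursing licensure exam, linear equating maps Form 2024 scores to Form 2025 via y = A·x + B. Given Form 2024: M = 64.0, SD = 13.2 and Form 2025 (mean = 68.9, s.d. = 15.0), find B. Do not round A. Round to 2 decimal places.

A = SD_Y / SD_X = 15.0 / 13.2 = 1.136364
B = M_Y − A·M_X = 68.9 − 1.136364 × 64.0 = -3.83

-3.83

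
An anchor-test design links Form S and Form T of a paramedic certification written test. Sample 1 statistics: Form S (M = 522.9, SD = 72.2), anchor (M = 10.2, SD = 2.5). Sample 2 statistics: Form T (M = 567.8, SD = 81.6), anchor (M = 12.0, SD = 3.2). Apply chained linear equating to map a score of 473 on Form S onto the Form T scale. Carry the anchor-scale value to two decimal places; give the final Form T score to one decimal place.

Form S → anchor (Sample 1): v = (2.5/72.2)(473 − 522.9) + 10.2 = 8.47
anchor → Form T (Sample 2): y = (81.6/3.2)(8.47 − 12.0) + 567.8 = 477.8

477.8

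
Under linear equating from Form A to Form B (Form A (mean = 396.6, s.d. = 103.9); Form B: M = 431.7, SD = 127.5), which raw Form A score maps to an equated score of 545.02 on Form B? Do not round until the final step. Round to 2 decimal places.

488.94

Invert y = (SD_Y/SD_X)(x − M_X) + M_Y:
x = (SD_X/SD_Y)(y − M_Y) + M_X = (103.9/127.5)(545.02 − 431.7) + 396.6
x = 0.814902 × 113.320 + 396.6 = 488.94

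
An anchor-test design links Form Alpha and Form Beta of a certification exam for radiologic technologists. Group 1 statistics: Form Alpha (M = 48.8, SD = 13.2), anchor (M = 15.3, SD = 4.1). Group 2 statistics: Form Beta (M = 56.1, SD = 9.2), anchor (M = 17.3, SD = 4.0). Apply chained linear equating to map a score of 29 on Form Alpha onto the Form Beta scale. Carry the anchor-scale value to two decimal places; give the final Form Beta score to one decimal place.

37.4

Form Alpha → anchor (Group 1): v = (4.1/13.2)(29 − 48.8) + 15.3 = 9.15
anchor → Form Beta (Group 2): y = (9.2/4.0)(9.15 − 17.3) + 56.1 = 37.4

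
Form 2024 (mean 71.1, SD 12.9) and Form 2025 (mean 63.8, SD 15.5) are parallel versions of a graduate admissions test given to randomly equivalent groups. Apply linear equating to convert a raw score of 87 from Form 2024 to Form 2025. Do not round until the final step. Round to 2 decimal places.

Linear equating: y = (SD_Y/SD_X)(x − M_X) + M_Y
y = (15.5/12.9)(87 − 71.1) + 63.8
y = 1.201550 × 15.9 + 63.8 = 19.1047 + 63.8 = 82.90

82.90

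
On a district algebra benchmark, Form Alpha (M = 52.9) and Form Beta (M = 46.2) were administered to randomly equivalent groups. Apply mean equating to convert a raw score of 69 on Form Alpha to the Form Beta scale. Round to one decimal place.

Mean equating: y = x + (M_Y − M_X) = 69 + (46.2 − 52.9) = 62.3

62.3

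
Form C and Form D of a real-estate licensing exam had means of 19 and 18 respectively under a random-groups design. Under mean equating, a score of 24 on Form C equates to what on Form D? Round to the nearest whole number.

23

Mean equating: y = x + (M_Y − M_X) = 24 + (18 − 19) = 23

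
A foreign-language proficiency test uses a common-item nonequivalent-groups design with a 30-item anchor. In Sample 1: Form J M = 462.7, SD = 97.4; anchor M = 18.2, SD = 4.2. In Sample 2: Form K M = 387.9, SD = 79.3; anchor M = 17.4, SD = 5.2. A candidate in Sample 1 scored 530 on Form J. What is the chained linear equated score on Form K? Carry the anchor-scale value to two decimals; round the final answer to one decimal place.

Form J → anchor (Sample 1): v = (4.2/97.4)(530 − 462.7) + 18.2 = 21.10
anchor → Form K (Sample 2): y = (79.3/5.2)(21.10 − 17.4) + 387.9 = 444.3

444.3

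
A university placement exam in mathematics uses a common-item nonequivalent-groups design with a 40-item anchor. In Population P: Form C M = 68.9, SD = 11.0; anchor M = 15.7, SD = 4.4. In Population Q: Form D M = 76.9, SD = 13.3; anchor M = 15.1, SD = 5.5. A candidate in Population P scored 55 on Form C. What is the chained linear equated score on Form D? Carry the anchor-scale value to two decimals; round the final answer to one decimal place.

Form C → anchor (Population P): v = (4.4/11.0)(55 − 68.9) + 15.7 = 10.14
anchor → Form D (Population Q): y = (13.3/5.5)(10.14 − 15.1) + 76.9 = 64.9

64.9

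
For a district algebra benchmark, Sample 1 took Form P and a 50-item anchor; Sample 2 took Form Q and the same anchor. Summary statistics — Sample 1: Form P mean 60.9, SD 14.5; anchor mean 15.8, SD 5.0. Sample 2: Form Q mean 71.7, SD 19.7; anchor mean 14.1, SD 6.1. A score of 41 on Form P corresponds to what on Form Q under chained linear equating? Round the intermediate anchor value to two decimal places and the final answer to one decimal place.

55.0

Form P → anchor (Sample 1): v = (5.0/14.5)(41 − 60.9) + 15.8 = 8.94
anchor → Form Q (Sample 2): y = (19.7/6.1)(8.94 − 14.1) + 71.7 = 55.0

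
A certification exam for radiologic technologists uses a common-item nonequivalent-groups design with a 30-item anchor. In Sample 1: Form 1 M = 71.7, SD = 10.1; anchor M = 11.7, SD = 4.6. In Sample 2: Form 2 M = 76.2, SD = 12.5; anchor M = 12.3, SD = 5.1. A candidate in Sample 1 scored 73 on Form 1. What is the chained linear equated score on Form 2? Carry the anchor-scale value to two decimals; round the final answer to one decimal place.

76.2

Form 1 → anchor (Sample 1): v = (4.6/10.1)(73 − 71.7) + 11.7 = 12.29
anchor → Form 2 (Sample 2): y = (12.5/5.1)(12.29 − 12.3) + 76.2 = 76.2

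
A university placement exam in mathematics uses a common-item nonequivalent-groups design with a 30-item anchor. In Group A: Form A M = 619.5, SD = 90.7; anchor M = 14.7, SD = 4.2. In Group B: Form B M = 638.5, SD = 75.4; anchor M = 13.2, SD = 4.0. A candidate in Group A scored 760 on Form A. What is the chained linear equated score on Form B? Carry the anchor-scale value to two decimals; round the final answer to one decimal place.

789.5

Form A → anchor (Group A): v = (4.2/90.7)(760 − 619.5) + 14.7 = 21.21
anchor → Form B (Group B): y = (75.4/4.0)(21.21 − 13.2) + 638.5 = 789.5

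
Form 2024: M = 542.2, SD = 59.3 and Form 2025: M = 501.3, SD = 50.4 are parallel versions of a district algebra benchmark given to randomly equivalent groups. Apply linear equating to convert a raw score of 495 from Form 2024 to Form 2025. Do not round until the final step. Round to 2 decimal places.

461.18

Linear equating: y = (SD_Y/SD_X)(x − M_X) + M_Y
y = (50.4/59.3)(495 − 542.2) + 501.3
y = 0.849916 × -47.2 + 501.3 = -40.1160 + 501.3 = 461.18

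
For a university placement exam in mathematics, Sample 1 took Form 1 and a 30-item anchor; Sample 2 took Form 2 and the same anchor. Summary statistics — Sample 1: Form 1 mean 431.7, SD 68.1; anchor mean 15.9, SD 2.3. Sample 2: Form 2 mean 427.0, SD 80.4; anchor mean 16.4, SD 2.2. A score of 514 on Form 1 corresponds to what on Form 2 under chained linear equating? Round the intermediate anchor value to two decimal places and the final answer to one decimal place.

Form 1 → anchor (Sample 1): v = (2.3/68.1)(514 − 431.7) + 15.9 = 18.68
anchor → Form 2 (Sample 2): y = (80.4/2.2)(18.68 − 16.4) + 427.0 = 510.3

510.3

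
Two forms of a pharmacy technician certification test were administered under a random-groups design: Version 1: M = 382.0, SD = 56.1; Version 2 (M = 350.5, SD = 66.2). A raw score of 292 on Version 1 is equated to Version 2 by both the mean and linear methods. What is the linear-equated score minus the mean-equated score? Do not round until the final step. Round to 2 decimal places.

-16.20

Mean-equated: 292 + (350.5 − 382.0) = 260.50
Linear-equated: (66.2/56.1)(292 − 382.0) + 350.5 = 244.297
Difference = 244.297 − 260.50 = -16.20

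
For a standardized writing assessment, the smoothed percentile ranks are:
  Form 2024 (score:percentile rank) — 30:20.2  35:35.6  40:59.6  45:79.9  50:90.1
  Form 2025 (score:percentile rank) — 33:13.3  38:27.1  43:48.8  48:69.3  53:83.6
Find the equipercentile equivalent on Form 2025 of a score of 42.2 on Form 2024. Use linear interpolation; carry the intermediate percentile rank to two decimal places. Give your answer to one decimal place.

47.8

PR of 42.2 on Form 2024: 59.6 + (42.2 − 40)/(45 − 40) × (79.9 − 59.6) = 68.53
On Form 2025, PR 68.53 falls between score 43 (PR 48.8) and 48 (PR 69.3).
Interpolate: 43 + (68.53 − 48.8)/(69.3 − 48.8) × (48 − 43) = 47.8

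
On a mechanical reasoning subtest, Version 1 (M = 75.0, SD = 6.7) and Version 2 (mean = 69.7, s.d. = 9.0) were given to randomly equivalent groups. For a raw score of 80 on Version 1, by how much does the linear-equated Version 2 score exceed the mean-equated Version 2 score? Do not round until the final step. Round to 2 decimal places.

Mean-equated: 80 + (69.7 − 75.0) = 74.70
Linear-equated: (9.0/6.7)(80 − 75.0) + 69.7 = 76.416
Difference = 76.416 − 74.70 = 1.72

1.72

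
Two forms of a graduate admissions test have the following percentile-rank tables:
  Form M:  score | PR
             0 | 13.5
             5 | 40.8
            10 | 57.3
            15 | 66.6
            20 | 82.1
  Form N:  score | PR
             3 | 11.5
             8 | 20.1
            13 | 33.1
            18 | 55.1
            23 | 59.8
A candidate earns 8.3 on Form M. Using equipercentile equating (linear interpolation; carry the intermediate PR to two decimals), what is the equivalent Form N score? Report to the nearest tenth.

PR of 8.3 on Form M: 40.8 + (8.3 − 5)/(10 − 5) × (57.3 − 40.8) = 51.69
On Form N, PR 51.69 falls between score 13 (PR 33.1) and 18 (PR 55.1).
Interpolate: 13 + (51.69 − 33.1)/(55.1 − 33.1) × (18 − 13) = 17.2

17.2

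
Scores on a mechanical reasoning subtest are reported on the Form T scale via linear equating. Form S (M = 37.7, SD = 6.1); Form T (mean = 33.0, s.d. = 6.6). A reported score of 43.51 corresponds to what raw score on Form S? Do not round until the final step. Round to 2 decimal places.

Invert y = (SD_Y/SD_X)(x − M_X) + M_Y:
x = (SD_X/SD_Y)(y − M_Y) + M_X = (6.1/6.6)(43.51 − 33.0) + 37.7
x = 0.924242 × 10.510 + 37.7 = 47.41

47.41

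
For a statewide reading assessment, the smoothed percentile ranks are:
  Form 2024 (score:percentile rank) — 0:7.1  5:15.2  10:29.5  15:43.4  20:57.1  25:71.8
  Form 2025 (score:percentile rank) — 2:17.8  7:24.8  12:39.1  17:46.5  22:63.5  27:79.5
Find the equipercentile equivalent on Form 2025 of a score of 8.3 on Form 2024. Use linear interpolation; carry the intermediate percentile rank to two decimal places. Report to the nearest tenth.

PR of 8.3 on Form 2024: 15.2 + (8.3 − 5)/(10 − 5) × (29.5 − 15.2) = 24.64
On Form 2025, PR 24.64 falls between score 2 (PR 17.8) and 7 (PR 24.8).
Interpolate: 2 + (24.64 − 17.8)/(24.8 − 17.8) × (7 − 2) = 6.9

6.9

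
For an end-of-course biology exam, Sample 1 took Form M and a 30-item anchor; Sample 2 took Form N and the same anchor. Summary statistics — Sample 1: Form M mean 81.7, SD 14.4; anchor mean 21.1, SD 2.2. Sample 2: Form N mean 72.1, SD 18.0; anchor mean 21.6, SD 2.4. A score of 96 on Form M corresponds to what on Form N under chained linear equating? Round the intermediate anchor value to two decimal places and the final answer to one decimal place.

84.7

Form M → anchor (Sample 1): v = (2.2/14.4)(96 − 81.7) + 21.1 = 23.28
anchor → Form N (Sample 2): y = (18.0/2.4)(23.28 − 21.6) + 72.1 = 84.7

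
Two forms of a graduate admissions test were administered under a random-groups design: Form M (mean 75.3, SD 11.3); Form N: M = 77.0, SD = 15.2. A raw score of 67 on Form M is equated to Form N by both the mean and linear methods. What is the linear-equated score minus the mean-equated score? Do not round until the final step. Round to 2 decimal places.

-2.86

Mean-equated: 67 + (77.0 − 75.3) = 68.70
Linear-equated: (15.2/11.3)(67 − 75.3) + 77.0 = 65.835
Difference = 65.835 − 68.70 = -2.86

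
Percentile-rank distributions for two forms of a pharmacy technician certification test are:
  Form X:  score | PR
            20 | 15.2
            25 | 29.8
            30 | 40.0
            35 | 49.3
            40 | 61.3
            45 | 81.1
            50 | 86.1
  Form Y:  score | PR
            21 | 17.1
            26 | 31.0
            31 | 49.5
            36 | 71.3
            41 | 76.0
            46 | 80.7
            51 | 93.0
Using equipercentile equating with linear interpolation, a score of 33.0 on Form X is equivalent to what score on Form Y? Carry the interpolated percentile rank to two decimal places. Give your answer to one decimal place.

PR of 33.0 on Form X: 40.0 + (33.0 − 30)/(35 − 30) × (49.3 − 40.0) = 45.58
On Form Y, PR 45.58 falls between score 26 (PR 31.0) and 31 (PR 49.5).
Interpolate: 26 + (45.58 − 31.0)/(49.5 − 31.0) × (31 − 26) = 29.9

29.9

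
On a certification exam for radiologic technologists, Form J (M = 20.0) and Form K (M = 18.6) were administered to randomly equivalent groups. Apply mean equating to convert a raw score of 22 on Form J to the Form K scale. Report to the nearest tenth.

20.6

Mean equating: y = x + (M_Y − M_X) = 22 + (18.6 − 20.0) = 20.6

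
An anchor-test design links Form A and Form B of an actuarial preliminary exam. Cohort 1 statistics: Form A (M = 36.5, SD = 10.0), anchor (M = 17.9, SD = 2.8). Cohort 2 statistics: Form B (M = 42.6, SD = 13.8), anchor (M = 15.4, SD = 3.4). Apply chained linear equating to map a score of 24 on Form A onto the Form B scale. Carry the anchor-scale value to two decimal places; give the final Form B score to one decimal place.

Form A → anchor (Cohort 1): v = (2.8/10.0)(24 − 36.5) + 17.9 = 14.40
anchor → Form B (Cohort 2): y = (13.8/3.4)(14.40 − 15.4) + 42.6 = 38.5

38.5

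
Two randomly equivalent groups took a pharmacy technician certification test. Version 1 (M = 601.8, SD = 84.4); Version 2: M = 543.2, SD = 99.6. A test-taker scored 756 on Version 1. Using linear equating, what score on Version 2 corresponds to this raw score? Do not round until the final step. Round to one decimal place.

725.2

Linear equating: y = (SD_Y/SD_X)(x − M_X) + M_Y
y = (99.6/84.4)(756 − 601.8) + 543.2
y = 1.180095 × 154.2 + 543.2 = 181.9706 + 543.2 = 725.2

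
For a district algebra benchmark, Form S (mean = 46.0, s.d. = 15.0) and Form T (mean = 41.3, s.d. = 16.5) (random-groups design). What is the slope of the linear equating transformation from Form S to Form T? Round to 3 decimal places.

A = SD_Y / SD_X = 16.5 / 15.0 = 1.100

1.100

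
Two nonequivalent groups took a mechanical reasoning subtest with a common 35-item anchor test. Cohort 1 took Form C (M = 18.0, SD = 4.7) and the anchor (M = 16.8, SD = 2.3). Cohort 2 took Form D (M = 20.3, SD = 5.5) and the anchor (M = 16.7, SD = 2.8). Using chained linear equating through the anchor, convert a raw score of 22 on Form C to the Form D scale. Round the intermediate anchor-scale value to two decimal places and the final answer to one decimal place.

Form C → anchor (Cohort 1): v = (2.3/4.7)(22 − 18.0) + 16.8 = 18.76
anchor → Form D (Cohort 2): y = (5.5/2.8)(18.76 − 16.7) + 20.3 = 24.3

24.3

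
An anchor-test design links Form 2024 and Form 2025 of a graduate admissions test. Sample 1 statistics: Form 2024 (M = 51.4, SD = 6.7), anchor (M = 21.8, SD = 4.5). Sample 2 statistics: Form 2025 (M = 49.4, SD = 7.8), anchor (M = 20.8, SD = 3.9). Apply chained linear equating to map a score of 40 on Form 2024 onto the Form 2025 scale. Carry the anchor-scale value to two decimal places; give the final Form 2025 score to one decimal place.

Form 2024 → anchor (Sample 1): v = (4.5/6.7)(40 − 51.4) + 21.8 = 14.14
anchor → Form 2025 (Sample 2): y = (7.8/3.9)(14.14 − 20.8) + 49.4 = 36.1

36.1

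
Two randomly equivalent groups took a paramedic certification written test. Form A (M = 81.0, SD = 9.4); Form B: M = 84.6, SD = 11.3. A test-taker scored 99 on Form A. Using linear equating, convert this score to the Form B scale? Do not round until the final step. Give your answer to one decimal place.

106.2

Linear equating: y = (SD_Y/SD_X)(x − M_X) + M_Y
y = (11.3/9.4)(99 − 81.0) + 84.6
y = 1.202128 × 18.0 + 84.6 = 21.6383 + 84.6 = 106.2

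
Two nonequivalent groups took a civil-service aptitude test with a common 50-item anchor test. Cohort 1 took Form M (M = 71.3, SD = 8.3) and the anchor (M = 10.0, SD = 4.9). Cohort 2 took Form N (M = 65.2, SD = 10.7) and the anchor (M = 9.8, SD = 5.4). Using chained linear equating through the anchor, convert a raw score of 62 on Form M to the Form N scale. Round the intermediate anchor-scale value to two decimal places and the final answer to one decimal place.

54.7

Form M → anchor (Cohort 1): v = (4.9/8.3)(62 − 71.3) + 10.0 = 4.51
anchor → Form N (Cohort 2): y = (10.7/5.4)(4.51 − 9.8) + 65.2 = 54.7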